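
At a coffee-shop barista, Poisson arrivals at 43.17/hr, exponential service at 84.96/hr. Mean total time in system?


W = 1/(μ−λ) = 1/(84.96 − 43.17) = 1/41.79 = 0.02393 hr

Final: 0.02393 hr


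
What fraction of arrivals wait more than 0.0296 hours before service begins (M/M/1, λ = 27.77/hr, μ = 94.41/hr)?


ρ = 27.77/94.41 = 0.2941
P(Wq > t) = ρ·e^{−(μ−λ)t} = 0.2941·e^{−1.9725}
= 0.2941·0.139103 = 0.040916

Final: 0.040916


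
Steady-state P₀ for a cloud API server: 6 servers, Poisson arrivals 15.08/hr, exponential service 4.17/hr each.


a = λ/μ = 15.08/4.17 = 3.6163; ρ = a/c = 0.6027
Σ_{k=0}^{5} a^k/k! (terms k=0..5) = 1.00000 + 3.61631 + 6.53884 + 7.88215 + 7.12607 + 5.15401 = 31.31737
Tail: a^6/(6!(1−ρ)) = 2236.61750/(720·0.3973) = 7.81916
P₀ = 1/(31.31737 + 7.81916) = 1/39.13653 = 0.025552

Final: 0.025552


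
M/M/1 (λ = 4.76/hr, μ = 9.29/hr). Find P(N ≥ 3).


ρ = 4.76/9.29 = 0.5124
P(N ≥ n) = ρ^n = 0.5124^3 = 0.134516

Final: 0.134516


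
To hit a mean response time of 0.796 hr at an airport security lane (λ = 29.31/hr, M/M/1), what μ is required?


W = 1/(μ−λ) ⇒ μ − λ = 1/W = 1/0.796 = 1.2563
μ = λ + 1/W = 29.31 + 1.2563 = 30.5663 per hr

Final: 30.5663 /hr


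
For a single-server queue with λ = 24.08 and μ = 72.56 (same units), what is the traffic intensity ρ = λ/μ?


ρ = λ/μ = 24.08/72.56 = 0.3319

Final: 0.3319


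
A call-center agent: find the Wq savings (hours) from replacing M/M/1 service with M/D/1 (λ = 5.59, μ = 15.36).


ρ = 5.59/15.36 = 0.3639
Wq(M/M/1) = ρ/(μ−λ) = 0.3639/9.77 = 0.03725 hr
Wq(M/D/1) = ρ/(2(μ−λ)) = 0.01862 hr
Savings = 0.03725 − 0.01862 = 0.01862 hr

Final: 0.01862 hr


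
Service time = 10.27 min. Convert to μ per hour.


μ = 1/(service time) in consistent units.
1 hour = 60 min, so μ = 60/10.27 = 5.8423 per hour

Final: 5.8423 /hr


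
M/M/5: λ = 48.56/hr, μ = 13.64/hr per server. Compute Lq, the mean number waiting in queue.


a = λ/μ = 3.5601; ρ = a/5 = 0.7120
P₀ = 0.024004
Lq = P₀·a^c·ρ / (c!·(1−ρ)²) = 0.024004·571.90190·0.7120/(120·0.08293)
= 0.98219

Final: 0.98219


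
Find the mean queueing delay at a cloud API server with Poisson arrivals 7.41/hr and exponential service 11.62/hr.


ρ = 7.41/11.62 = 0.6377
Wq = ρ/(μ−λ) = 0.6377/(11.62 − 7.41) = 0.6377/4.21 = 0.1515 hr

Final: 0.1515 hr


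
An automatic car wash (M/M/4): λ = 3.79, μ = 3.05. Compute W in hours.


a = 1.2426; ρ = 0.3107; P₀ = 0.287473
Lq = P₀·a^c·ρ/(c!(1−ρ)²) = 0.01867
Wq = Lq/λ = 0.01867/3.79 = 0.004926 hr
W = Wq + 1/μ = 0.004926 + 0.32787 = 0.33280 hr

Final: 0.33280 hr


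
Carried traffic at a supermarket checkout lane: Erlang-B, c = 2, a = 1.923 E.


B(2,1.923) = 0.387464 (Erlang-B)
Carried load = a(1 − B) = 1.923·(1 − 0.387464) = 1.923·0.612536 = 1.1779 E

Final: 1.1779 Erlangs


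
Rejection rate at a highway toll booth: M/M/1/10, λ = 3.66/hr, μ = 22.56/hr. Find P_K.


ρ = λ/μ = 3.66/22.56 = 0.1622
P_K = (1−ρ)ρ^K/(1−ρ^(K+1)) = (0.8378·0.00000001263)/(1 − 0.000000002049)
= 0.00000001058/1.000000 = 0.00000001058

Final: 0.00000001058


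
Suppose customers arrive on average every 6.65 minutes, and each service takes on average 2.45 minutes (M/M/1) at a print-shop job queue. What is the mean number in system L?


λ = 60/6.65 = 9.0226 /hr
μ = 60/2.45 = 24.4898 /hr
ρ = λ/μ = 9.0226/24.4898 = 0.3684
L = ρ/(1−ρ) = 0.3684/0.6316 = 0.5833

Final: 0.5833


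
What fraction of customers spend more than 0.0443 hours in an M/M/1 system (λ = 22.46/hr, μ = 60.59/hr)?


W ~ Exponential(μ−λ) for M/M/1.
μ − λ = 60.59 − 22.46 = 38.1300
P(W > t) = e^{−(μ−λ)t} = e^{−1.6892} = 0.184675

Final: 0.184675


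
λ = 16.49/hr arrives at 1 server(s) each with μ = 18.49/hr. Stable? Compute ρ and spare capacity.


Total capacity cμ = 1·18.49 = 18.49/hr
ρ = λ/(cμ) = 16.49/18.49 = 0.8918
Stable ⇔ ρ < 1: YES
Spare capacity = cμ − λ = 18.49 − 16.49 = 2.00/hr

Final: ρ = 0.8918; stable; margin = 2.00/hr


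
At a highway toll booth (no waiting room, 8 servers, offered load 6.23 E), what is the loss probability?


B(c,a) = (a^c/c!) / Σ_{k=0}^{c} a^k/k!
a^8/8! = 56.283857
Σ terms (k=0..8): 1.00000 + 6.23000 + 19.40645 + 40.30073 + 62.76838 + 78.20941 + 81.20743 + 72.27462 + 56.28386 = 417.680873
B = 56.283857/417.680873 = 0.134753

Final: 0.134753


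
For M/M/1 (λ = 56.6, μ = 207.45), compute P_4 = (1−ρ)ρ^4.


ρ = 56.6/207.45 = 0.2728
P_n = (1−ρ)·ρ^n = (1 − 0.2728)·0.2728^4 = 0.7272·0.005541 = 0.004029

Final: 0.004029


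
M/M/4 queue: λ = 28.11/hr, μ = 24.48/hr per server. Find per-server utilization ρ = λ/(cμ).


ρ = λ/(cμ) = 28.11/(4·24.48) = 28.11/97.92 = 0.2871

Final: 0.2871


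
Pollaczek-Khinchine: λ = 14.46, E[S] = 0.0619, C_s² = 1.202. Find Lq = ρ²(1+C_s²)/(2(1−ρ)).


ρ = λ·E[S] = 14.46·0.0619 = 0.8951
Lq = ρ²(1+C_s²)/(2(1−ρ)) = 0.8012·(1+1.202)/(2·0.1049)
= 0.8012·2.2020/0.2099 = 8.40663

Final: 8.40663


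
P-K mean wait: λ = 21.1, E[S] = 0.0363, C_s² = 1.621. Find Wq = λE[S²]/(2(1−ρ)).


ρ = λ·E[S] = 21.1·0.0363 = 0.7659
E[S²] = E[S]²(1+C_s²) = 0.0363²·(1+1.621) = 0.003454
Wq = λ·E[S²]/(2(1−ρ)) = 21.1·0.003454/(2·0.2341) = 0.15566 hr

Final: 0.15566 hr


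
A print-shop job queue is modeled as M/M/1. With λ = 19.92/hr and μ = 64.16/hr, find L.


ρ = λ/μ = 19.92/64.16 = 0.3105
L = ρ/(1−ρ) = 0.3105/(1 − 0.3105) = 0.3105/0.6895 = 0.4503

Final: 0.4503


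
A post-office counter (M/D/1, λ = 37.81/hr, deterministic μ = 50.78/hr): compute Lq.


ρ = 37.81/50.78 = 0.7446
M/D/1: Lq = ρ²/(2(1−ρ)) = 0.5544/(2·0.2554) = 1.08530

Final: 1.08530


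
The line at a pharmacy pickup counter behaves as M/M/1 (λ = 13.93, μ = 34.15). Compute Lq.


ρ = 13.93/34.15 = 0.4079
Lq = ρ²/(1−ρ) = 0.1664/0.5921 = 0.2810

Final: 0.2810


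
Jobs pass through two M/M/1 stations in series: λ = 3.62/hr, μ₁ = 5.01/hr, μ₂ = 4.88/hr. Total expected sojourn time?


Each node sees arrival rate λ = 3.62/hr (tandem ⇒ throughput preserved).
W₁ = 1/(μ₁−λ) = 1/(5.01−3.62) = 0.71942 hr
W₂ = 1/(μ₂−λ) = 1/(4.88−3.62) = 0.79365 hr
W_total = W₁ + W₂ = 0.71942 + 0.79365 = 1.51308 hr

Final: 1.51308 hr


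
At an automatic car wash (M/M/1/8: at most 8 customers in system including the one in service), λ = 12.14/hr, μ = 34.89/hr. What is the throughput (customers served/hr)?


ρ = 0.3480; P_K = (1−ρ)ρ^8/(1−ρ^9) = 0.0001401
λ_eff = λ(1 − P_K) = 12.14·(1 − 0.0001401) = 12.14·0.999860 = 12.1383 /hr

Final: 12.1383 /hr


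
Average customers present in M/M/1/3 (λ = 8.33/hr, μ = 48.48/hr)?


ρ = 8.33/48.48 = 0.1718
L = ρ[1 − (K+1)ρ^K + Kρ^(K+1)] / [(1−ρ)(1−ρ^(K+1))]
Numerator: 0.1718·(1 − 4·0.005073 + 3·0.0008716) = 0.168786
Denominator: (0.8282)·(0.999128) = 0.827455
L = 0.168786/0.827455 = 0.2040

Final: 0.2040


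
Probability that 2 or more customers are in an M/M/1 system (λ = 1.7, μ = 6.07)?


ρ = 1.7/6.07 = 0.2801
P(N ≥ n) = ρ^n = 0.2801^2 = 0.078437

Final: 0.078437


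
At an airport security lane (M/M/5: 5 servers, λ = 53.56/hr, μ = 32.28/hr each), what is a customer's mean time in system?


a = 1.6592; ρ = 0.3318; P₀ = 0.189763
Lq = P₀·a^c·ρ/(c!(1−ρ)²) = 0.01478
Wq = Lq/λ = 0.01478/53.56 = 0.0002760 hr
W = Wq + 1/μ = 0.0002760 + 0.03098 = 0.03125 hr

Final: 0.03125 hr


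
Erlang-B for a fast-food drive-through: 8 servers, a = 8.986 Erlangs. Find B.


B(c,a) = (a^c/c!) / Σ_{k=0}^{c} a^k/k!
a^8/8! = 1054.413094
Σ terms (k=0..8): 1.00000 + 8.98600 + 40.37410 + 120.93388 + 271.67796 + 488.25964 + 731.25019 + 938.71631 + 1054.41309 = 3655.611172
B = 1054.413094/3655.611172 = 0.288437

Final: 0.288437


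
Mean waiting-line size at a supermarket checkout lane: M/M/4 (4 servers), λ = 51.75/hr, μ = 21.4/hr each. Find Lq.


a = λ/μ = 2.4182; ρ = a/4 = 0.6046
P₀ = 0.081286
Lq = P₀·a^c·ρ / (c!·(1−ρ)²) = 0.081286·34.19687·0.6046/(24·0.15638)
= 0.44777

Final: 0.44777


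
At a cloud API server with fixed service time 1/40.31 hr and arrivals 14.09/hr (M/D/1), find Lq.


ρ = 14.09/40.31 = 0.3495
M/D/1: Lq = ρ²/(2(1−ρ)) = 0.1222/(2·0.6505) = 0.09392

Final: 0.09392


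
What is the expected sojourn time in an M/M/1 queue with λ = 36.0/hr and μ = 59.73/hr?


W = 1/(μ−λ) = 1/(59.73 − 36.0) = 1/23.73 = 0.04214 hr

Final: 0.04214 hr


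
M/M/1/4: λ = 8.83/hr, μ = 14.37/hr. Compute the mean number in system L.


ρ = 8.83/14.37 = 0.6145
L = ρ[1 − (K+1)ρ^K + Kρ^(K+1)] / [(1−ρ)(1−ρ^(K+1))]
Numerator: 0.6145·(1 − 5·0.142566 + 4·0.087603) = 0.391779
Denominator: (0.3855)·(0.912397) = 0.351752
L = 0.391779/0.351752 = 1.1138

Final: 1.1138


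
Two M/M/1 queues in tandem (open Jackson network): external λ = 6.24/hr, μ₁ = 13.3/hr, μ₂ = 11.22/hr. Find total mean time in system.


Each node sees arrival rate λ = 6.24/hr (tandem ⇒ throughput preserved).
W₁ = 1/(μ₁−λ) = 1/(13.3−6.24) = 0.14164 hr
W₂ = 1/(μ₂−λ) = 1/(11.22−6.24) = 0.20080 hr
W_total = W₁ + W₂ = 0.14164 + 0.20080 = 0.34245 hr

Final: 0.34245 hr


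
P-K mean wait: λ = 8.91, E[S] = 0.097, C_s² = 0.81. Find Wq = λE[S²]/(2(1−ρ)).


ρ = λ·E[S] = 8.91·0.097 = 0.8643
E[S²] = E[S]²(1+C_s²) = 0.097²·(1+0.81) = 0.017030
Wq = λ·E[S²]/(2(1−ρ)) = 8.91·0.017030/(2·0.1357) = 0.55898 hr

Final: 0.55898 hr


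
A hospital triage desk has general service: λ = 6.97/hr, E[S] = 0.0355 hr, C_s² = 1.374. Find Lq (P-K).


ρ = λ·E[S] = 6.97·0.0355 = 0.2474
Lq = ρ²(1+C_s²)/(2(1−ρ)) = 0.06122·(1+1.374)/(2·0.7526)
= 0.06122·2.3740/1.5051 = 0.09657

Final: 0.09657


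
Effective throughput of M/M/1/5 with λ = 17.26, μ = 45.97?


ρ = 0.3755; P_K = (1−ρ)ρ^5/(1−ρ^6) = 0.004673
λ_eff = λ(1 − P_K) = 17.26·(1 − 0.004673) = 17.26·0.995327 = 17.1793 /hr

Final: 17.1793 /hr


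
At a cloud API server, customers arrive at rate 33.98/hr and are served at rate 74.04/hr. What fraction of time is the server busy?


ρ = λ/μ = 33.98/74.04 = 0.4589

Final: 0.4589


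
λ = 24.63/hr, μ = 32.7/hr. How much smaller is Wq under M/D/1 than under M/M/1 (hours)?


ρ = 24.63/32.7 = 0.7532
Wq(M/M/1) = ρ/(μ−λ) = 0.7532/8.07 = 0.09333 hr
Wq(M/D/1) = ρ/(2(μ−λ)) = 0.04667 hr
Savings = 0.09333 − 0.04667 = 0.04667 hr

Final: 0.04667 hr


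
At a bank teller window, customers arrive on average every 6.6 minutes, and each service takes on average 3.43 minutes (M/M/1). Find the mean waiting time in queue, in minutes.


λ = 60/6.6 = 9.0909 /hr
μ = 60/3.43 = 17.4927 /hr
ρ = λ/μ = 9.0909/17.4927 = 0.5197
Wq = ρ/(μ−λ) = 0.5197/(17.4927−9.0909) = 0.06186 hr
In minutes: 0.06186·60 = 3.711 min

Final: 3.711 min


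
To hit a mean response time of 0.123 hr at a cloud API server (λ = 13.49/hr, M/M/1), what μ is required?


W = 1/(μ−λ) ⇒ μ − λ = 1/W = 1/0.123 = 8.1301
μ = λ + 1/W = 13.49 + 8.1301 = 21.6201 per hr

Final: 21.6201 /hr


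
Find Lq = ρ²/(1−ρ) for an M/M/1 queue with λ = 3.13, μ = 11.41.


ρ = 3.13/11.41 = 0.2743
Lq = ρ²/(1−ρ) = 0.07525/0.7257 = 0.1037

Final: 0.1037


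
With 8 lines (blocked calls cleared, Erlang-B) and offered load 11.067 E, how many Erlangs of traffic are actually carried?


B(8,11.067) = 0.385567 (Erlang-B)
Carried load = a(1 − B) = 11.067·(1 − 0.385567) = 11.067·0.614433 = 6.7999 E

Final: 6.7999 Erlangs


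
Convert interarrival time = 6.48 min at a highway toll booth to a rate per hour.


λ = 1/(interarrival time) in consistent units.
1 hour = 60 min, so λ = 60/6.48 = 9.2593 per hour

Final: 9.2593 /hr


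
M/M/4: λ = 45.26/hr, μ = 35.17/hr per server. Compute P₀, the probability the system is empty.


a = λ/μ = 45.26/35.17 = 1.2869; ρ = a/c = 0.3217
Σ_{k=0}^{3} a^k/k! (terms k=0..3) = 1.00000 + 1.28689 + 0.82805 + 0.35520 = 3.47014
Tail: a^4/(4!(1−ρ)) = 2.74264/(24·0.6783) = 0.16848
P₀ = 1/(3.47014 + 0.16848) = 1/3.63862 = 0.274829

Final: 0.274829


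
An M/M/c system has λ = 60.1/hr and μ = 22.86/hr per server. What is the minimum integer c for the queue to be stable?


Stability requires cμ > λ ⇔ c > λ/μ.
λ/μ = 60.1/22.86 = 2.6290
Minimum integer c = ⌊2.6290⌋ + 1 = 3
Check: 3·22.86 = 68.58 > 60.1, while 2·22.86 = 45.72 ≤ 60.1

Final: 3 servers


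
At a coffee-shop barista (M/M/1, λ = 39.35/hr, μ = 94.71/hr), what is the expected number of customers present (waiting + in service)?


ρ = λ/μ = 39.35/94.71 = 0.4155
L = ρ/(1−ρ) = 0.4155/(1 − 0.4155) = 0.4155/0.5845 = 0.7108

Final: 0.7108


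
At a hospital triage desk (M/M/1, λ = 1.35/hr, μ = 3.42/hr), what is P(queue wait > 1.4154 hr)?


ρ = 1.35/3.42 = 0.3947
P(Wq > t) = ρ·e^{−(μ−λ)t} = 0.3947·e^{−2.9299}
= 0.3947·0.053404 = 0.021080

Final: 0.021080


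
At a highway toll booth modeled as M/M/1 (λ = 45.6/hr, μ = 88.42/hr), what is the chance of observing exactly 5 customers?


ρ = 45.6/88.42 = 0.5157
P_n = (1−ρ)·ρ^n = (1 − 0.5157)·0.5157^5 = 0.4843·0.036481 = 0.017667

Final: 0.017667


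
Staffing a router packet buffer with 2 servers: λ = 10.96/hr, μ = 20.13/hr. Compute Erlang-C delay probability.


a = λ/μ = 0.5445; ρ = a/2 = 0.2722
P₀ = 0.572042 (from M/M/c formula)
C(c,a) = [a^c/(c!(1−ρ))]·P₀ = [0.29644/(2·0.7278)]·0.572042
= 0.20366·0.572042 = 0.116503

Final: 0.116503


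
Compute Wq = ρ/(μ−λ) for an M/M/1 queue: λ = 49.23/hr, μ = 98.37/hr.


ρ = 49.23/98.37 = 0.5005
Wq = ρ/(μ−λ) = 0.5005/(98.37 − 49.23) = 0.5005/49.14 = 0.01018 hr

Final: 0.01018 hr


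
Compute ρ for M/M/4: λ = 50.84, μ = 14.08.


ρ = λ/(cμ) = 50.84/(4·14.08) = 50.84/56.32 = 0.9027

Final: 0.9027


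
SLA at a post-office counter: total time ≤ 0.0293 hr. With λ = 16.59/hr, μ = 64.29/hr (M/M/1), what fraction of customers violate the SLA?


W ~ Exponential(μ−λ) for M/M/1.
μ − λ = 64.29 − 16.59 = 47.7000
P(W > t) = e^{−(μ−λ)t} = e^{−1.3976} = 0.247187

Final: 0.247187


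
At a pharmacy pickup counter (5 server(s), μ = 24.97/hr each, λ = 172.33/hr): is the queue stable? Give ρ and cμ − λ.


Total capacity cμ = 5·24.97 = 124.85/hr
ρ = λ/(cμ) = 172.33/124.85 = 1.3803
Stable ⇔ ρ < 1: NO
Spare capacity = cμ − λ = 124.85 − 172.33 = -47.48/hr

Final: ρ = 1.3803; unstable; margin = -47.48/hr


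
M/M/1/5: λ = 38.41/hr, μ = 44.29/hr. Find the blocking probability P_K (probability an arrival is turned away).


ρ = λ/μ = 38.41/44.29 = 0.8672
P_K = (1−ρ)ρ^K/(1−ρ^(K+1)) = (0.1328·0.490561)/(1 − 0.425434)
= 0.065128/0.574566 = 0.113351

Final: 0.113351


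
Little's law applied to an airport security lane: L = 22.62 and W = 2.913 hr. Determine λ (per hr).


λ = L/W = 22.62/2.913 = 7.7652 /hr

Final: 7.7652 /hr


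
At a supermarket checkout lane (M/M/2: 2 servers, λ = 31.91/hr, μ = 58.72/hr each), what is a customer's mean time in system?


a = 0.5434; ρ = 0.2717; P₀ = 0.572682
Lq = P₀·a^c·ρ/(c!(1−ρ)²) = 0.04332
Wq = Lq/λ = 0.04332/31.91 = 0.001358 hr
W = Wq + 1/μ = 0.001358 + 0.01703 = 0.01839 hr

Final: 0.01839 hr


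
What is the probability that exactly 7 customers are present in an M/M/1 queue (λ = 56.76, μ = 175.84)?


ρ = 56.76/175.84 = 0.3228
P_n = (1−ρ)·ρ^n = (1 − 0.3228)·0.3228^7 = 0.6772·0.0003652 = 0.0002473

Final: 0.0002473


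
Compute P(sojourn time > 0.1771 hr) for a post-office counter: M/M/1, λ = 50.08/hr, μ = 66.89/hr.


W ~ Exponential(μ−λ) for M/M/1.
μ − λ = 66.89 − 50.08 = 16.8100
P(W > t) = e^{−(μ−λ)t} = e^{−2.9771} = 0.050943

Final: 0.050943


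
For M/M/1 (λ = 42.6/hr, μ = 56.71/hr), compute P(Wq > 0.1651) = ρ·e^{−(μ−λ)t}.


ρ = 42.6/56.71 = 0.7512
P(Wq > t) = ρ·e^{−(μ−λ)t} = 0.7512·e^{−2.3296}
= 0.7512·0.097338 = 0.073120

Final: 0.073120


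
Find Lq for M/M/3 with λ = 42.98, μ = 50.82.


a = λ/μ = 0.8457; ρ = a/3 = 0.2819
P₀ = 0.426665
Lq = P₀·a^c·ρ / (c!·(1−ρ)²) = 0.426665·0.60492·0.2819/(6·0.51565)
= 0.02352

Final: 0.02352


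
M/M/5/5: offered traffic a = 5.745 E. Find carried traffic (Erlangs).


B(5,5.745) = 0.342225 (Erlang-B)
Carried load = a(1 − B) = 5.745·(1 − 0.342225) = 5.745·0.657775 = 3.7789 E

Final: 3.7789 Erlangs


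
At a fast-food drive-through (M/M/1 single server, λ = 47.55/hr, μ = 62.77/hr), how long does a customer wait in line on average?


ρ = 47.55/62.77 = 0.7575
Wq = ρ/(μ−λ) = 0.7575/(62.77 − 47.55) = 0.7575/15.22 = 0.04977 hr

Final: 0.04977 hr


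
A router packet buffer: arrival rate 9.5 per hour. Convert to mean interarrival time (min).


Mean interarrival time = 1/λ = 1/9.5 hour = 0.10526 hour
In minutes: 0.10526 × 60 = 6.3158 min

Final: 6.3158 min


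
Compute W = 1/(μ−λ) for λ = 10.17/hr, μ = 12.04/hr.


W = 1/(μ−λ) = 1/(12.04 − 10.17) = 1/1.87 = 0.5348 hr

Final: 0.5348 hr


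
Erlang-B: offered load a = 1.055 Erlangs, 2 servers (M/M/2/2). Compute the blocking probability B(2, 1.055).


B(c,a) = (a^c/c!) / Σ_{k=0}^{c} a^k/k!
a^2/2! = 0.556512
Σ terms (k=0..2): 1.00000 + 1.05500 + 0.55651 = 2.611512
B = 0.556512/2.611512 = 0.213100

Final: 0.213100


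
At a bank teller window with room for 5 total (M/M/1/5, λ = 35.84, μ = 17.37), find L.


ρ = 35.84/17.37 = 2.0633
L = ρ[1 − (K+1)ρ^K + Kρ^(K+1)] / [(1−ρ)(1−ρ^(K+1))]
Numerator: 2.0633·(1 − 6·37.397357 + 5·77.162998) = 335.148050
Denominator: (-1.0633)·(-76.162998) = 80.986217
L = 335.148050/80.986217 = 4.1383

Final: 4.1383


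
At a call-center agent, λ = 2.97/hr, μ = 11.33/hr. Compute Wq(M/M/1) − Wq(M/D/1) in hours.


ρ = 2.97/11.33 = 0.2621
Wq(M/M/1) = ρ/(μ−λ) = 0.2621/8.36 = 0.03136 hr
Wq(M/D/1) = ρ/(2(μ−λ)) = 0.01568 hr
Savings = 0.03136 − 0.01568 = 0.01568 hr

Final: 0.01568 hr


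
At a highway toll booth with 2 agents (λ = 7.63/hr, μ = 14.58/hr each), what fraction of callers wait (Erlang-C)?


a = λ/μ = 0.5233; ρ = a/2 = 0.2617
P₀ = 0.585213 (from M/M/c formula)
C(c,a) = [a^c/(c!(1−ρ))]·P₀ = [0.27386/(2·0.7383)]·0.585213
= 0.18546·0.585213 = 0.108533

Final: 0.108533


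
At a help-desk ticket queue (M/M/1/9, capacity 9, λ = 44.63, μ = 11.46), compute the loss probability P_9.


ρ = λ/μ = 44.63/11.46 = 3.8944
P_K = (1−ρ)ρ^K/(1−ρ^(K+1)) = (-2.8944·206053.702633)/(1 − 802458.704059)
= -596405.001426/-802457.704059 = 0.743223

Final: 0.743223


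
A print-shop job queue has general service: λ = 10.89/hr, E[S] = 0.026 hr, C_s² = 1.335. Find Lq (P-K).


ρ = λ·E[S] = 10.89·0.026 = 0.2831
Lq = ρ²(1+C_s²)/(2(1−ρ)) = 0.08017·(1+1.335)/(2·0.7169)
= 0.08017·2.3350/1.4337 = 0.13056

Final: 0.13056


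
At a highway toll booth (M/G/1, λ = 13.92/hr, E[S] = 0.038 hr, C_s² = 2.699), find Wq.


ρ = λ·E[S] = 13.92·0.038 = 0.5290
E[S²] = E[S]²(1+C_s²) = 0.038²·(1+2.699) = 0.005341
Wq = λ·E[S²]/(2(1−ρ)) = 13.92·0.005341/(2·0.4710) = 0.07892 hr

Final: 0.07892 hr


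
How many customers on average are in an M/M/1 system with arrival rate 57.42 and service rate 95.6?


ρ = λ/μ = 57.42/95.6 = 0.6006
L = ρ/(1−ρ) = 0.6006/(1 − 0.6006) = 0.6006/0.3994 = 1.5039

Final: 1.5039


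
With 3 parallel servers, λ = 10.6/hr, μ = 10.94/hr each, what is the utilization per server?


ρ = λ/(cμ) = 10.6/(3·10.94) = 10.6/32.82 = 0.3230

Final: 0.3230


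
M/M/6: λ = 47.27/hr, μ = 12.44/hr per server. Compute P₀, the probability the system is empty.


a = λ/μ = 47.27/12.44 = 3.7998; ρ = a/c = 0.6333
Σ_{k=0}^{5} a^k/k! (terms k=0..5) = 1.00000 + 3.79984 + 7.21939 + 9.14417 + 8.68660 + 6.60153 = 36.45153
Tail: a^6/(6!(1−ρ)) = 3010.17214/(720·0.3667) = 11.40133
P₀ = 1/(36.45153 + 11.40133) = 1/47.85287 = 0.020897

Final: 0.020897


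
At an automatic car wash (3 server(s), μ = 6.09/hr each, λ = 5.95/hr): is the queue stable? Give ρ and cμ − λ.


Total capacity cμ = 3·6.09 = 18.27/hr
ρ = λ/(cμ) = 5.95/18.27 = 0.3257
Stable ⇔ ρ < 1: YES
Spare capacity = cμ − λ = 18.27 − 5.95 = 12.32/hr

Final: ρ = 0.3257; stable; margin = 12.32/hr


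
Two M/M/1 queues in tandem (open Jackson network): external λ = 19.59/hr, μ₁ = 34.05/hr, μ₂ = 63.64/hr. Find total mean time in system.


Each node sees arrival rate λ = 19.59/hr (tandem ⇒ throughput preserved).
W₁ = 1/(μ₁−λ) = 1/(34.05−19.59) = 0.06916 hr
W₂ = 1/(μ₂−λ) = 1/(63.64−19.59) = 0.02270 hr
W_total = W₁ + W₂ = 0.06916 + 0.02270 = 0.09186 hr

Final: 0.09186 hr


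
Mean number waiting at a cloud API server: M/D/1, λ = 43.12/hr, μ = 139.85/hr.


ρ = 43.12/139.85 = 0.3083
M/D/1: Lq = ρ²/(2(1−ρ)) = 0.09507/(2·0.6917) = 0.06872

Final: 0.06872


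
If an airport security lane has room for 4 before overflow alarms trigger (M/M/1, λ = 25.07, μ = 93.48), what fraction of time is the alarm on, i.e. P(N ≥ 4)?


ρ = 25.07/93.48 = 0.2682
P(N ≥ n) = ρ^n = 0.2682^4 = 0.005173

Final: 0.005173


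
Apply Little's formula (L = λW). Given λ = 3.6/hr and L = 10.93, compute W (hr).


W = L/λ = 10.93/3.6 = 3.0361 hr

Final: 3.0361 hr


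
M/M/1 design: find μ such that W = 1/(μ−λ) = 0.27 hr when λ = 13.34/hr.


W = 1/(μ−λ) ⇒ μ − λ = 1/W = 1/0.27 = 3.7037
μ = λ + 1/W = 13.34 + 3.7037 = 17.0437 per hr

Final: 17.0437 /hr


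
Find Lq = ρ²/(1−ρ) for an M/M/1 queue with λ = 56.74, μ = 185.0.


ρ = 56.74/185.0 = 0.3067
Lq = ρ²/(1−ρ) = 0.09407/0.6933 = 0.1357

Final: 0.1357


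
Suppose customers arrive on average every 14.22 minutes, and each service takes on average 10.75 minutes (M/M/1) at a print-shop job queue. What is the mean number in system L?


λ = 60/14.22 = 4.2194 /hr
μ = 60/10.75 = 5.5814 /hr
ρ = λ/μ = 4.2194/5.5814 = 0.7560
L = ρ/(1−ρ) = 0.7560/0.2440 = 3.0980

Final: 3.0980


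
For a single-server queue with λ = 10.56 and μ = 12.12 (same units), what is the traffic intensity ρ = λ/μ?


ρ = λ/μ = 10.56/12.12 = 0.8713

Final: 0.8713


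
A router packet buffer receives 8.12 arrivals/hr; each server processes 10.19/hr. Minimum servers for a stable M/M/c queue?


Stability requires cμ > λ ⇔ c > λ/μ.
λ/μ = 8.12/10.19 = 0.7969
Minimum integer c = ⌊0.7969⌋ + 1 = 1
Check: 1·10.19 = 10.19 > 8.12, while 0·10.19 = 0.00 ≤ 8.12

Final: 1 servers


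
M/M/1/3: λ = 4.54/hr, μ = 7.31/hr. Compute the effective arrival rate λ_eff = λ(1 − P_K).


ρ = 0.6211; P_K = (1−ρ)ρ^3/(1−ρ^4) = 0.106644
λ_eff = λ(1 − P_K) = 4.54·(1 − 0.106644) = 4.54·0.893356 = 4.0558 /hr

Final: 4.0558 /hr


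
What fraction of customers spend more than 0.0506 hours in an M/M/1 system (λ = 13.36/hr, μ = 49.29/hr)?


W ~ Exponential(μ−λ) for M/M/1.
μ − λ = 49.29 − 13.36 = 35.9300
P(W > t) = e^{−(μ−λ)t} = e^{−1.8181} = 0.162341

Final: 0.162341


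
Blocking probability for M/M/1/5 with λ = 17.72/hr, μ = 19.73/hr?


ρ = λ/μ = 17.72/19.73 = 0.8981
P_K = (1−ρ)ρ^K/(1−ρ^(K+1)) = (0.1019·0.584364)/(1 − 0.524831)
= 0.059532/0.475169 = 0.125287

Final: 0.125287


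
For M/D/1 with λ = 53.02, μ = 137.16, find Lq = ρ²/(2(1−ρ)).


ρ = 53.02/137.16 = 0.3866
M/D/1: Lq = ρ²/(2(1−ρ)) = 0.1494/(2·0.6134) = 0.12179

Final: 0.12179


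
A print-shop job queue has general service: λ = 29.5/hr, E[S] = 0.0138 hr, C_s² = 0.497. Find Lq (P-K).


ρ = λ·E[S] = 29.5·0.0138 = 0.4071
Lq = ρ²(1+C_s²)/(2(1−ρ)) = 0.1657·(1+0.497)/(2·0.5929)
= 0.1657·1.4970/1.1858 = 0.20922

Final: 0.20922


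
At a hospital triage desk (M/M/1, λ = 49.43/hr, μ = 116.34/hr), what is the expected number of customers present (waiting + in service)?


ρ = λ/μ = 49.43/116.34 = 0.4249
L = ρ/(1−ρ) = 0.4249/(1 − 0.4249) = 0.4249/0.5751 = 0.7388

Final: 0.7388


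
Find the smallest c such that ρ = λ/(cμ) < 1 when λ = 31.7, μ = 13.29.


Stability requires cμ > λ ⇔ c > λ/μ.
λ/μ = 31.7/13.29 = 2.3853
Minimum integer c = ⌊2.3853⌋ + 1 = 3
Check: 3·13.29 = 39.87 > 31.7, while 2·13.29 = 26.58 ≤ 31.7

Final: 3 servers


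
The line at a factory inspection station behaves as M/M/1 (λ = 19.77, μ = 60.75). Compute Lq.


ρ = 19.77/60.75 = 0.3254
Lq = ρ²/(1−ρ) = 0.1059/0.6746 = 0.1570

Final: 0.1570


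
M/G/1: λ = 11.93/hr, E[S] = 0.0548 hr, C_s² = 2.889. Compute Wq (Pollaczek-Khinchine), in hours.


ρ = λ·E[S] = 11.93·0.0548 = 0.6538
E[S²] = E[S]²(1+C_s²) = 0.0548²·(1+2.889) = 0.011679
Wq = λ·E[S²]/(2(1−ρ)) = 11.93·0.011679/(2·0.3462) = 0.20120 hr

Final: 0.20120 hr


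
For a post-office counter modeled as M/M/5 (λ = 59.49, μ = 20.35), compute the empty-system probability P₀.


a = λ/μ = 59.49/20.35 = 2.9233; ρ = a/c = 0.5847
Σ_{k=0}^{4} a^k/k! (terms k=0..4) = 1.00000 + 2.92334 + 4.27296 + 4.16378 + 3.04304 = 15.40312
Tail: a^5/(5!(1−ρ)) = 213.49995/(120·0.4153) = 4.28372
P₀ = 1/(15.40312 + 4.28372) = 1/19.68684 = 0.050795

Final: 0.050795


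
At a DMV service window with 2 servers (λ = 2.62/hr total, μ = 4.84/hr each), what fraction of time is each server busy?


ρ = λ/(cμ) = 2.62/(2·4.84) = 2.62/9.68 = 0.2707

Final: 0.2707


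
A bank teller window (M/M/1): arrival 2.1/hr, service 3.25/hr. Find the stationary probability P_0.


ρ = 2.1/3.25 = 0.6462
P_n = (1−ρ)·ρ^n = (1 − 0.6462)·0.6462^0 = 0.3538·1.000000 = 0.353846

Final: 0.353846


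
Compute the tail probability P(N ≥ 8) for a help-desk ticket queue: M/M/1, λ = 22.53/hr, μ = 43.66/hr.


ρ = 22.53/43.66 = 0.5160
P(N ≥ n) = ρ^n = 0.5160^8 = 0.005028

Final: 0.005028


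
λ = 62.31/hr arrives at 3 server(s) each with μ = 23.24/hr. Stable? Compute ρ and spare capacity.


Total capacity cμ = 3·23.24 = 69.72/hr
ρ = λ/(cμ) = 62.31/69.72 = 0.8937
Stable ⇔ ρ < 1: YES
Spare capacity = cμ − λ = 69.72 − 62.31 = 7.41/hr

Final: ρ = 0.8937; stable; margin = 7.41/hr


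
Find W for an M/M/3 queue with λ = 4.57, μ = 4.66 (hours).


a = 0.9807; ρ = 0.3269; P₀ = 0.371044
Lq = P₀·a^c·ρ/(c!(1−ρ)²) = 0.04208
Wq = Lq/λ = 0.04208/4.57 = 0.009209 hr
W = Wq + 1/μ = 0.009209 + 0.21459 = 0.22380 hr

Final: 0.22380 hr


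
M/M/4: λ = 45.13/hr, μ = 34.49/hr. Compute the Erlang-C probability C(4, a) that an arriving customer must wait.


a = λ/μ = 1.3085; ρ = a/4 = 0.3271
P₀ = 0.268854 (from M/M/c formula)
C(c,a) = [a^c/(c!(1−ρ))]·P₀ = [2.93149/(24·0.6729)]·0.268854
= 0.18153·0.268854 = 0.048804

Final: 0.048804


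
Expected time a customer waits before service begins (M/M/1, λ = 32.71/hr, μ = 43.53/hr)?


ρ = 32.71/43.53 = 0.7514
Wq = ρ/(μ−λ) = 0.7514/(43.53 − 32.71) = 0.7514/10.82 = 0.06945 hr

Final: 0.06945 hr


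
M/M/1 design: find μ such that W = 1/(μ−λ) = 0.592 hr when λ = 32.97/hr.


W = 1/(μ−λ) ⇒ μ − λ = 1/W = 1/0.592 = 1.6892
μ = λ + 1/W = 32.97 + 1.6892 = 34.6592 per hr

Final: 34.6592 /hr


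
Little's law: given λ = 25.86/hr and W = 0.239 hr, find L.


L = λW = 25.86·0.239 = 6.1805

Final: 6.1805


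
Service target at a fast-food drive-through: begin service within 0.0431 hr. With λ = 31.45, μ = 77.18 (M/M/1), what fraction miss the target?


ρ = 31.45/77.18 = 0.4075
P(Wq > t) = ρ·e^{−(μ−λ)t} = 0.4075·e^{−1.9710}
= 0.4075·0.139323 = 0.056772

Final: 0.056772


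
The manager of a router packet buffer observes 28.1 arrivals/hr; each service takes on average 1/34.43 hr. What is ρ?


ρ = λ/μ = 28.1/34.43 = 0.8161

Final: 0.8161


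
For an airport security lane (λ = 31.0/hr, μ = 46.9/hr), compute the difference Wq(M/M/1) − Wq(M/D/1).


ρ = 31.0/46.9 = 0.6610
Wq(M/M/1) = ρ/(μ−λ) = 0.6610/15.90 = 0.04157 hr
Wq(M/D/1) = ρ/(2(μ−λ)) = 0.02079 hr
Savings = 0.04157 − 0.02079 = 0.02079 hr

Final: 0.02079 hr


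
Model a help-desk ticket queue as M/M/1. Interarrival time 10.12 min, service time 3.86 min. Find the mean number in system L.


λ = 60/10.12 = 5.9289 /hr
μ = 60/3.86 = 15.5440 /hr
ρ = λ/μ = 5.9289/15.5440 = 0.3814
L = ρ/(1−ρ) = 0.3814/0.6186 = 0.6166

Final: 0.6166


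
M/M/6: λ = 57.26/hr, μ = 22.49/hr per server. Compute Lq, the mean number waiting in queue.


a = λ/μ = 2.5460; ρ = a/6 = 0.4243
P₀ = 0.077898
Lq = P₀·a^c·ρ / (c!·(1−ρ)²) = 0.077898·272.37756·0.4243/(720·0.33139)
= 0.03773

Final: 0.03773


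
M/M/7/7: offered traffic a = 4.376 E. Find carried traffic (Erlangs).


B(7,4.376) = 0.083044 (Erlang-B)
Carried load = a(1 − B) = 4.376·(1 − 0.083044) = 4.376·0.916956 = 4.0126 E

Final: 4.0126 Erlangs


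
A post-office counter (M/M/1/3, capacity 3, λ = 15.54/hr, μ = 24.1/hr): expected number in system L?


ρ = 15.54/24.1 = 0.6448
L = ρ[1 − (K+1)ρ^K + Kρ^(K+1)] / [(1−ρ)(1−ρ^(K+1))]
Numerator: 0.6448·(1 − 4·0.268103 + 3·0.172876) = 0.287727
Denominator: (0.3552)·(0.827124) = 0.293783
L = 0.287727/0.293783 = 0.9794

Final: 0.9794


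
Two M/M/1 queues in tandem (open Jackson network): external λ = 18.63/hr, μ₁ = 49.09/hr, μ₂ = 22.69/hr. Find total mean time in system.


Each node sees arrival rate λ = 18.63/hr (tandem ⇒ throughput preserved).
W₁ = 1/(μ₁−λ) = 1/(49.09−18.63) = 0.03283 hr
W₂ = 1/(μ₂−λ) = 1/(22.69−18.63) = 0.24631 hr
W_total = W₁ + W₂ = 0.03283 + 0.24631 = 0.27914 hr

Final: 0.27914 hr


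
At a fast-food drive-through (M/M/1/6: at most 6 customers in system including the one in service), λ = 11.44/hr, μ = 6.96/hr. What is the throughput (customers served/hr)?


ρ = 1.6437; P_K = (1−ρ)ρ^6/(1−ρ^7) = 0.404075
λ_eff = λ(1 − P_K) = 11.44·(1 − 0.404075) = 11.44·0.595925 = 6.8174 /hr

Final: 6.8174 /hr


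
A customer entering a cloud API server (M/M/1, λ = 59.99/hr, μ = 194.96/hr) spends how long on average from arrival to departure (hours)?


W = 1/(μ−λ) = 1/(194.96 − 59.99) = 1/134.97 = 0.007409 hr

Final: 0.007409 hr


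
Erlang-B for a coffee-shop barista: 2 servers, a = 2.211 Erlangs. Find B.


B(c,a) = (a^c/c!) / Σ_{k=0}^{c} a^k/k!
a^2/2! = 2.444260
Σ terms (k=0..2): 1.00000 + 2.21100 + 2.44426 = 5.655260
B = 2.444260/5.655260 = 0.432210

Final: 0.432210


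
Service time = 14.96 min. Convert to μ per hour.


μ = 1/(service time) in consistent units.
1 hour = 60 min, so μ = 60/14.96 = 4.0107 per hour

Final: 4.0107 /hr


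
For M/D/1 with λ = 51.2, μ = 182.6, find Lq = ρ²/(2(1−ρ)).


ρ = 51.2/182.6 = 0.2804
M/D/1: Lq = ρ²/(2(1−ρ)) = 0.07862/(2·0.7196) = 0.05463

Final: 0.05463


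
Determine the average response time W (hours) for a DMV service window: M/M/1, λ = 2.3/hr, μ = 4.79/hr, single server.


W = 1/(μ−λ) = 1/(4.79 − 2.3) = 1/2.49 = 0.4016 hr

Final: 0.4016 hr


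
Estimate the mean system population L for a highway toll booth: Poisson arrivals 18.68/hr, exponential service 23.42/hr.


ρ = λ/μ = 18.68/23.42 = 0.7976
L = ρ/(1−ρ) = 0.7976/(1 − 0.7976) = 0.7976/0.2024 = 3.9409

Final: 3.9409


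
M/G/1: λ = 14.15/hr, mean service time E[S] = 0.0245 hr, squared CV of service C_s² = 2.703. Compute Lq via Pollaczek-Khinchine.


ρ = λ·E[S] = 14.15·0.0245 = 0.3467
Lq = ρ²(1+C_s²)/(2(1−ρ)) = 0.1202·(1+2.703)/(2·0.6533)
= 0.1202·3.7030/1.3066 = 0.34060

Final: 0.34060


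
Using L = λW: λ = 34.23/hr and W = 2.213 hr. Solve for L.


L = λW = 34.23·2.213 = 75.7510

Final: 75.7510


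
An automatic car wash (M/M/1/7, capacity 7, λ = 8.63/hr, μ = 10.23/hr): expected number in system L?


ρ = 8.63/10.23 = 0.8436
L = ρ[1 − (K+1)ρ^K + Kρ^(K+1)] / [(1−ρ)(1−ρ^(K+1))]
Numerator: 0.8436·(1 − 8·0.304051 + 7·0.256496) = 0.306284
Denominator: (0.1564)·(0.743504) = 0.116286
L = 0.306284/0.116286 = 2.6339

Final: 2.6339


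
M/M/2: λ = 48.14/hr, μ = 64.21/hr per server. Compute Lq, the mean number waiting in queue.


a = λ/μ = 0.7497; ρ = a/2 = 0.3749
P₀ = 0.454690
Lq = P₀·a^c·ρ / (c!·(1−ρ)²) = 0.454690·0.56209·0.3749/(2·0.39080)
= 0.12258

Final: 0.12258


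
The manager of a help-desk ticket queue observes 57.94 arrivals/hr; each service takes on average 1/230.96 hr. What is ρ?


ρ = λ/μ = 57.94/230.96 = 0.2509

Final: 0.2509


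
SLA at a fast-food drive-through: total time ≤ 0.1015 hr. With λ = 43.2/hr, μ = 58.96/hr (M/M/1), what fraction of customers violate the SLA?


W ~ Exponential(μ−λ) for M/M/1.
μ − λ = 58.96 − 43.2 = 15.7600
P(W > t) = e^{−(μ−λ)t} = e^{−1.5996} = 0.201969

Final: 0.201969


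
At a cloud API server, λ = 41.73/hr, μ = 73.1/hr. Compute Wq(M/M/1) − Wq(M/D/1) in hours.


ρ = 41.73/73.1 = 0.5709
Wq(M/M/1) = ρ/(μ−λ) = 0.5709/31.37 = 0.01820 hr
Wq(M/D/1) = ρ/(2(μ−λ)) = 0.009099 hr
Savings = 0.01820 − 0.009099 = 0.009099 hr

Final: 0.009099 hr


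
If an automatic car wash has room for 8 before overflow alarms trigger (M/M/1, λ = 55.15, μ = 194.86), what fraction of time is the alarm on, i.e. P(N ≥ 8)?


ρ = 55.15/194.86 = 0.2830
P(N ≥ n) = ρ^n = 0.2830^8 = 0.00004117

Final: 0.00004117


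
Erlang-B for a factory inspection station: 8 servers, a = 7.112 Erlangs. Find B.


B(c,a) = (a^c/c!) / Σ_{k=0}^{c} a^k/k!
a^8/8! = 162.335484
Σ terms (k=0..8): 1.00000 + 7.11200 + 25.29027 + 59.95480 + 106.59964 + 151.62733 + 179.72893 + 182.60459 + 162.33548 = 876.253061
B = 162.335484/876.253061 = 0.185261

Final: 0.185261


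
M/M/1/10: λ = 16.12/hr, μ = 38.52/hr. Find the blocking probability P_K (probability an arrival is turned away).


ρ = λ/μ = 16.12/38.52 = 0.4185
P_K = (1−ρ)ρ^K/(1−ρ^(K+1)) = (0.5815·0.0001647)/(1 − 0.00006894)
= 0.00009580/0.999931 = 0.00009580

Final: 0.00009580


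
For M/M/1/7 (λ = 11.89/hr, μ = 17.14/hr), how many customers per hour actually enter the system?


ρ = 0.6937; P_K = (1−ρ)ρ^7/(1−ρ^8) = 0.025020
λ_eff = λ(1 − P_K) = 11.89·(1 − 0.025020) = 11.89·0.974980 = 11.5925 /hr

Final: 11.5925 /hr


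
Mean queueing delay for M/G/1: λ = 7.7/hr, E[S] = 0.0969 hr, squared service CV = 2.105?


ρ = λ·E[S] = 7.7·0.0969 = 0.7461
E[S²] = E[S]²(1+C_s²) = 0.0969²·(1+2.105) = 0.029155
Wq = λ·E[S²]/(2(1−ρ)) = 7.7·0.029155/(2·0.2539) = 0.44214 hr

Final: 0.44214 hr


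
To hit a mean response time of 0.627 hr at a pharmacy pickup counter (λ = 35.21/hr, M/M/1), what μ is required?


W = 1/(μ−λ) ⇒ μ − λ = 1/W = 1/0.627 = 1.5949
μ = λ + 1/W = 35.21 + 1.5949 = 36.8049 per hr

Final: 36.8049 /hr


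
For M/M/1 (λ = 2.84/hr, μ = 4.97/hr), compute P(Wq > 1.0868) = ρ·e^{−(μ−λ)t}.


ρ = 2.84/4.97 = 0.5714
P(Wq > t) = ρ·e^{−(μ−λ)t} = 0.5714·e^{−2.3149}
= 0.5714·0.098778 = 0.056444

Final: 0.056444


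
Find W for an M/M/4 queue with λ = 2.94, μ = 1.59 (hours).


a = 1.8491; ρ = 0.4623; P₀ = 0.153421
Lq = P₀·a^c·ρ/(c!(1−ρ)²) = 0.11946
Wq = Lq/λ = 0.11946/2.94 = 0.04063 hr
W = Wq + 1/μ = 0.04063 + 0.62893 = 0.66956 hr

Final: 0.66956 hr


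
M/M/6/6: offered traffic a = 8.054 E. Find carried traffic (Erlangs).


B(6,8.054) = 0.392682 (Erlang-B)
Carried load = a(1 − B) = 8.054·(1 − 0.392682) = 8.054·0.607318 = 4.8913 E

Final: 4.8913 Erlangs


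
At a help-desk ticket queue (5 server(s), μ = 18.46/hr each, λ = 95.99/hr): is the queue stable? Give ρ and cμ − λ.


Total capacity cμ = 5·18.46 = 92.30/hr
ρ = λ/(cμ) = 95.99/92.30 = 1.0400
Stable ⇔ ρ < 1: NO
Spare capacity = cμ − λ = 92.30 − 95.99 = -3.69/hr

Final: ρ = 1.0400; unstable; margin = -3.69/hr


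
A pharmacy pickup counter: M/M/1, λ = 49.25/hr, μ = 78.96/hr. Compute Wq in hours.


ρ = 49.25/78.96 = 0.6237
Wq = ρ/(μ−λ) = 0.6237/(78.96 − 49.25) = 0.6237/29.71 = 0.02099 hr

Final: 0.02099 hr


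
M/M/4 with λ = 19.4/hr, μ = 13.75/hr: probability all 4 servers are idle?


a = λ/μ = 19.4/13.75 = 1.4109; ρ = a/c = 0.3527
Σ_{k=0}^{3} a^k/k! (terms k=0..3) = 1.00000 + 1.41091 + 0.99533 + 0.46811 = 3.87435
Tail: a^4/(4!(1−ρ)) = 3.96275/(24·0.6473) = 0.25509
P₀ = 1/(3.87435 + 0.25509) = 1/4.12944 = 0.242163

Final: 0.242163


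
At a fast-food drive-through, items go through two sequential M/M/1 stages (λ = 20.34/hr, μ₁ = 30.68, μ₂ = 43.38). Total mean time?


Each node sees arrival rate λ = 20.34/hr (tandem ⇒ throughput preserved).
W₁ = 1/(μ₁−λ) = 1/(30.68−20.34) = 0.09671 hr
W₂ = 1/(μ₂−λ) = 1/(43.38−20.34) = 0.04340 hr
W_total = W₁ + W₂ = 0.09671 + 0.04340 = 0.14011 hr

Final: 0.14011 hr


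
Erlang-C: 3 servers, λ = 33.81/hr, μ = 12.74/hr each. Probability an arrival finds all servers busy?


a = λ/μ = 2.6538; ρ = a/3 = 0.8846
P₀ = 0.029263 (from M/M/c formula)
C(c,a) = [a^c/(c!(1−ρ))]·P₀ = [18.69077/(6·0.1154)]·0.029263
= 26.99778·0.029263 = 0.790031

Final: 0.790031


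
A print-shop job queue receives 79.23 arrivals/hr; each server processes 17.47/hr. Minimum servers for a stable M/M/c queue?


Stability requires cμ > λ ⇔ c > λ/μ.
λ/μ = 79.23/17.47 = 4.5352
Minimum integer c = ⌊4.5352⌋ + 1 = 5
Check: 5·17.47 = 87.35 > 79.23, while 4·17.47 = 69.88 ≤ 79.23

Final: 5 servers


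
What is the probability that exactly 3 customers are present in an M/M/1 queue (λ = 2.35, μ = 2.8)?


ρ = 2.35/2.8 = 0.8393
P_n = (1−ρ)·ρ^n = (1 − 0.8393)·0.8393^3 = 0.1607·0.591193 = 0.095013

Final: 0.095013


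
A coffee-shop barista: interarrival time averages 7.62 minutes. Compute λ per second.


λ = 1/(interarrival time) in consistent units.
1 second = 0.0166667 min, so λ = 0.0166667/7.62 = 0.002187 per second

Final: 0.002187 /sec


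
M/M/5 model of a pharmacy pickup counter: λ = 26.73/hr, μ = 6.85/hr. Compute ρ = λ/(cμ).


ρ = λ/(cμ) = 26.73/(5·6.85) = 26.73/34.25 = 0.7804

Final: 0.7804


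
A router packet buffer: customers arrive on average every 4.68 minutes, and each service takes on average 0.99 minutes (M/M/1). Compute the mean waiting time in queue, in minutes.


λ = 60/4.68 = 12.8205 /hr
μ = 60/0.99 = 60.6061 /hr
ρ = λ/μ = 12.8205/60.6061 = 0.2115
Wq = ρ/(μ−λ) = 0.2115/(60.6061−12.8205) = 0.004427 hr
In minutes: 0.004427·60 = 0.2656 min

Final: 0.2656 min


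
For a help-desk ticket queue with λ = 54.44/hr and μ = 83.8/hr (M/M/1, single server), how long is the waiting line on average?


ρ = 54.44/83.8 = 0.6496
Lq = ρ²/(1−ρ) = 0.4220/0.3504 = 1.2046

Final: 1.2046


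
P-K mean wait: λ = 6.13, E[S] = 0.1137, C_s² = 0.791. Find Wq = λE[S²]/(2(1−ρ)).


ρ = λ·E[S] = 6.13·0.1137 = 0.6970
E[S²] = E[S]²(1+C_s²) = 0.1137²·(1+0.791) = 0.023153
Wq = λ·E[S²]/(2(1−ρ)) = 6.13·0.023153/(2·0.3030) = 0.23419 hr

Final: 0.23419 hr


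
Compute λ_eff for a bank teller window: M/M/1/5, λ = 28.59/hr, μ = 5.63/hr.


ρ = 5.0782; P_K = (1−ρ)ρ^5/(1−ρ^6) = 0.803125
λ_eff = λ(1 − P_K) = 28.59·(1 − 0.803125) = 28.59·0.196875 = 5.6287 /hr

Final: 5.6287 /hr


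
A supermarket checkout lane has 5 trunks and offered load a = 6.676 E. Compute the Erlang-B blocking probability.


B(c,a) = (a^c/c!) / Σ_{k=0}^{c} a^k/k!
a^5/5! = 110.509698
Σ terms (k=0..5): 1.00000 + 6.67600 + 22.28449 + 49.59041 + 82.76640 + 110.50970 = 272.827001
B = 110.509698/272.827001 = 0.405054

Final: 0.405054


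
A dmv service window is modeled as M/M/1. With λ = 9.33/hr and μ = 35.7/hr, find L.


ρ = λ/μ = 9.33/35.7 = 0.2613
L = ρ/(1−ρ) = 0.2613/(1 − 0.2613) = 0.2613/0.7387 = 0.3538

Final: 0.3538
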